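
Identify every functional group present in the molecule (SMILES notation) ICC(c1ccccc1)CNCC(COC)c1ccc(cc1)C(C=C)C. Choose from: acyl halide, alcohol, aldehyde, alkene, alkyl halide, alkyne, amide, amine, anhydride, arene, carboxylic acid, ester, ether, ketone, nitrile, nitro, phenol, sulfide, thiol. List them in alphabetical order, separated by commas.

Working along the chain:
  ICH2: halogen on an sp³ carbon → alkyl halide.
  CH(C6H5): pendant –C6H5: benzene ring → arene.
  CH2NHCH2: C–N–C with sp³ carbons and no adjacent C=O → amine (secondary).
  CH(CH2OCH3): pendant –CH2OCH3: C–O–C linkage → ether.
  C6H4: para-disubstituted benzene ring → arene.
  CH(CH=CH2): pendant –CH=CH2: C=C double bond → alkene.

alkene, alkyl halide, amine, arene, ether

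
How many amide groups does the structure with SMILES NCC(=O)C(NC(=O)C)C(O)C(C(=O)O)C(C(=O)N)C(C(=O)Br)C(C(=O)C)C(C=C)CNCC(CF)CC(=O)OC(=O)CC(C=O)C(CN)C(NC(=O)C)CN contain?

3

Reading the structure from left to right:
  H2NCH2: –NH2 on an sp³ carbon with no adjacent C=O → amine.
  CO: –C(=O)– with carbon on both sides → ketone.
  CH(NHCOCH3): pendant –NHC(=O)CH3: N bonded to a carbonyl → amide (not amine).
  CH(OH): –OH on an sp³ carbon → alcohol (secondary).
  CH(COOH): pendant –COOH: carbonyl C bonded to C and –OH → carboxylic acid.
  CH(CONH2): pendant –CONH2: carbonyl C bonded to C and N → amide.
  CH(COBr): pendant –C(=O)X: carbonyl C bonded to C and halogen → acyl halide.
  CH(COCH3): pendant –COCH3: carbonyl C bonded to two carbons → ketone.
  CH(CH=CH2): pendant –CH=CH2: C=C double bond → alkene.
  CH2NHCH2: C–N–C with sp³ carbons and no adjacent C=O → amine (secondary).
  CH(CH2F): pendant –CH2X: halogen on sp³ carbon → alkyl halide.
  CH2CO-O-COCH2: two acyl groups sharing one oxygen, –C(=O)–O–C(=O)– → anhydride.
  CH(CHO): pendant –CHO: carbonyl C bonded to C and H → aldehyde.
  CH(CH2NH2): pendant –CH2NH2: N on sp³ C, no adjacent C=O → amine.
  CH(NHCOCH3): pendant –NHC(=O)CH3: N bonded to a carbonyl → amide (not amine).
  CH2NH2: –NH2 on an sp³ carbon with no adjacent C=O → amine.
Amide appears at: CH(NHCOCH3), CH(CONH2), CH(NHCOCH3) → 3.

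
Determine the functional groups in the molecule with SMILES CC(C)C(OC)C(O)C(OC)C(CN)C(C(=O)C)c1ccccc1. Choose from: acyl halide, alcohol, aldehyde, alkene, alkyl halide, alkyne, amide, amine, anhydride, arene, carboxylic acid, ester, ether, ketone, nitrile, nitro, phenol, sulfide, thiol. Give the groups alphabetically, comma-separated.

pendant –OCH3: C–O–C with sp³ C, no adjacent C=O → ether.
–OH on an sp³ carbon → alcohol (secondary).
pendant –OCH3: C–O–C with sp³ C, no adjacent C=O → ether.
pendant –CH2NH2: N on sp³ C, no adjacent C=O → amine.
pendant –COCH3: carbonyl C bonded to two carbons → ketone.
–C6H5 phenyl ring → arene.

alcohol, amine, arene, ether, ketone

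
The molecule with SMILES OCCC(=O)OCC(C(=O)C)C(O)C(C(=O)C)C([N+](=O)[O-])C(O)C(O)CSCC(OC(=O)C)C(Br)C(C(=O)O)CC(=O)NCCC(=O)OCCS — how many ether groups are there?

0

Reading the structure from left to right:
  HOCH2: HO– on an sp³ carbon → alcohol.
  CH2COOCH2: –C(=O)–O–C with C on the carbonyl side → ester.
  CH(COCH3): pendant –COCH3: carbonyl C bonded to two carbons → ketone.
  CH(OH): –OH on an sp³ carbon → alcohol (secondary).
  CH(COCH3): pendant –COCH3: carbonyl C bonded to two carbons → ketone.
  CH(NO2): –NO2 on an sp³ carbon → nitro (the N=O is not a carbonyl).
  CH(OH): –OH on an sp³ carbon → alcohol (secondary).
  CH(OH): –OH on an sp³ carbon → alcohol (secondary).
  CH2SCH2: C–S–C linkage → sulfide (thioether).
  CH(OCOCH3): pendant –OC(=O)CH3: an acyloxy group → ester.
  CH(Br): halogen on an sp³ carbon → alkyl halide.
  CH(COOH): pendant –COOH: carbonyl C bonded to C and –OH → carboxylic acid.
  CH2CONHCH2: –C(=O)–N– linkage → amide (the N is not an amine).
  CH2COOCH2: –C(=O)–O–C with C on the carbonyl side → ester.
  CH2SH: –SH on an sp³ carbon → thiol.
No segment is a ether: HOCH2 is alcohol, not ether; CH2COOCH2 is ester, not ether; CH(OH) is alcohol, not ether. → 0.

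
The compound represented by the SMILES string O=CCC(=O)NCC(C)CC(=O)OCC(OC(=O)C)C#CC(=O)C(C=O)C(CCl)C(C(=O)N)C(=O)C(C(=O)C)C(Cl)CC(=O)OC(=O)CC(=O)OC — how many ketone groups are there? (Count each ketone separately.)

3

terminal –CHO: carbonyl C bonded to H and C → aldehyde.
–C(=O)–N– linkage → amide (the N is not an amine).
–C(=O)–O–C with C on the carbonyl side → ester.
pendant –OC(=O)CH3: an acyloxy group → ester.
C≡C triple bond → alkyne.
–C(=O)– with carbon on both sides → ketone.
pendant –CHO: carbonyl C bonded to C and H → aldehyde.
pendant –CH2X: halogen on sp³ carbon → alkyl halide.
pendant –CONH2: carbonyl C bonded to C and N → amide.
–C(=O)– with carbon on both sides → ketone.
pendant –COCH3: carbonyl C bonded to two carbons → ketone.
halogen on an sp³ carbon → alkyl halide.
two acyl groups sharing one oxygen, –C(=O)–O–C(=O)– → anhydride.
–C(=O)OCH3: carbonyl C bonded to C and to –OCH3 → ester (not ketone + ether).
Ketone appears at: CO, CO, CH(COCH3) → 3.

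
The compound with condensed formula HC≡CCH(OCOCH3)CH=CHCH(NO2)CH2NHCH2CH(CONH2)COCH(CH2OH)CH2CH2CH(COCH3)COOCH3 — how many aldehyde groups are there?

Taking each segment in turn:
  HC≡C: C≡C triple bond → alkyne.
  CH(OCOCH3): pendant –OC(=O)CH3: an acyloxy group → ester.
  CH=CH: C=C double bond → alkene.
  CH(NO2): –NO2 on an sp³ carbon → nitro (the N=O is not a carbonyl).
  CH2NHCH2: C–N–C with sp³ carbons and no adjacent C=O → amine (secondary).
  CH(CONH2): pendant –CONH2: carbonyl C bonded to C and N → amide.
  CO: –C(=O)– with carbon on both sides → ketone.
  CH(CH2OH): pendant –CH2OH on an sp³ backbone C → alcohol.
  CH(COCH3): pendant –COCH3: carbonyl C bonded to two carbons → ketone.
  COOCH3: –C(=O)OCH3: carbonyl C bonded to C and to –OCH3 → ester (not ketone + ether).
No segment is a aldehyde: CH(OCOCH3) is ester, not aldehyde; CO is ketone, not aldehyde; CH(COCH3) is ketone, not aldehyde. → 0.

0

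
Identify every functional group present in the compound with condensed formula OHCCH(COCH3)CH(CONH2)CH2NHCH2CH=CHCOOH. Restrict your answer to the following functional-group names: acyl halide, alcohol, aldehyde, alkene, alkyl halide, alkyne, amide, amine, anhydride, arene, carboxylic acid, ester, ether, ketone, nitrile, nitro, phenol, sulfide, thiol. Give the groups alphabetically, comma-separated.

Reading the structure from left to right:
  OHC: terminal –CHO: carbonyl C bonded to H and C → aldehyde.
  CH(COCH3): pendant –COCH3: carbonyl C bonded to two carbons → ketone.
  CH(CONH2): pendant –CONH2: carbonyl C bonded to C and N → amide.
  CH2NHCH2: C–N–C with sp³ carbons and no adjacent C=O → amine (secondary).
  CH=CH: C=C double bond → alkene.
  COOH: –COOH: carbonyl C bonded to –OH and C → carboxylic acid (the –OH is not a separate alcohol).

aldehyde, alkene, amide, amine, carboxylic acid, ketone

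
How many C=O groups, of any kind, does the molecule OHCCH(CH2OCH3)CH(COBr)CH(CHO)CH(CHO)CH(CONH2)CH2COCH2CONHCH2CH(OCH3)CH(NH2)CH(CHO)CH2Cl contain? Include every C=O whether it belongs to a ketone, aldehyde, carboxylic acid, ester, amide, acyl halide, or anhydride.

OHC: aldehyde, 1 C=O (running total 1).
CH(COBr): acyl halide, 1 C=O (running total 2).
CH(CHO): aldehyde, 1 C=O (running total 3).
CH(CHO): aldehyde, 1 C=O (running total 4).
CH(CONH2): amide, 1 C=O (running total 5).
CO: ketone, 1 C=O (running total 6).
CH2CONHCH2: amide, 1 C=O (running total 7).
CH(CHO): aldehyde, 1 C=O (running total 8).

8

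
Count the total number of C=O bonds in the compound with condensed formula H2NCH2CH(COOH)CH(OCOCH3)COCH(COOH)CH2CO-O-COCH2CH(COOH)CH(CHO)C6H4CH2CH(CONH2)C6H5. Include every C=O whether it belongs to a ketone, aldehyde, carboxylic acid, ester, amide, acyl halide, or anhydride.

9

CH(COOH): carboxylic acid, 1 C=O (running total 1).
CH(OCOCH3): ester, 1 C=O (running total 2).
CO: ketone, 1 C=O (running total 3).
CH(COOH): carboxylic acid, 1 C=O (running total 4).
CH2CO-O-COCH2: anhydride, 2 C=O (running total 6).
CH(COOH): carboxylic acid, 1 C=O (running total 7).
CH(CHO): aldehyde, 1 C=O (running total 8).
CH(CONH2): amide, 1 C=O (running total 9).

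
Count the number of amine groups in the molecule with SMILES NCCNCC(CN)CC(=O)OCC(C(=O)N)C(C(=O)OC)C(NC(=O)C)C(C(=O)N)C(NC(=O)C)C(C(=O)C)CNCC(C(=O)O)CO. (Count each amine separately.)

–NH2 on an sp³ carbon with no adjacent C=O → amine.
C–N–C with sp³ carbons and no adjacent C=O → amine (secondary).
pendant –CH2NH2: N on sp³ C, no adjacent C=O → amine.
–C(=O)–O–C with C on the carbonyl side → ester.
pendant –CONH2: carbonyl C bonded to C and N → amide.
pendant –COOCH3: carbonyl C bonded to C and –OCH3 → ester.
pendant –NHC(=O)CH3: N bonded to a carbonyl → amide (not amine).
pendant –CONH2: carbonyl C bonded to C and N → amide.
pendant –NHC(=O)CH3: N bonded to a carbonyl → amide (not amine).
pendant –COCH3: carbonyl C bonded to two carbons → ketone.
C–N–C with sp³ carbons and no adjacent C=O → amine (secondary).
pendant –COOH: carbonyl C bonded to C and –OH → carboxylic acid.
–OH on an sp³ carbon → alcohol.
Amine appears at: H2NCH2, CH2NHCH2, CH(CH2NH2), CH2NHCH2 → 4.

4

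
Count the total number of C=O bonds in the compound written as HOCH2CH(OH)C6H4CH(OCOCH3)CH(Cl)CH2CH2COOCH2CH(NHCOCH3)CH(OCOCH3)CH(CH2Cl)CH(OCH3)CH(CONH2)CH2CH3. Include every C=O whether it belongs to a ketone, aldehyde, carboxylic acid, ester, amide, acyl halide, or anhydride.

5

CH(OCOCH3): ester, 1 C=O (running total 1).
CH2COOCH2: ester, 1 C=O (running total 2).
CH(NHCOCH3): amide, 1 C=O (running total 3).
CH(OCOCH3): ester, 1 C=O (running total 4).
CH(CONH2): amide, 1 C=O (running total 5).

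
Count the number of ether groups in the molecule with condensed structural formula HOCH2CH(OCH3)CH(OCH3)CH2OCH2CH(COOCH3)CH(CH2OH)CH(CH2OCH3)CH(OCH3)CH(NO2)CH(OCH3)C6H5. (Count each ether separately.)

6

HO– on an sp³ carbon → alcohol.
pendant –OCH3: C–O–C with sp³ C, no adjacent C=O → ether.
pendant –OCH3: C–O–C with sp³ C, no adjacent C=O → ether.
C–O–C with sp³ carbons on both sides and no adjacent C=O → ether.
pendant –COOCH3: carbonyl C bonded to C and –OCH3 → ester.
pendant –CH2OH on an sp³ backbone C → alcohol.
pendant –CH2OCH3: C–O–C linkage → ether.
pendant –OCH3: C–O–C with sp³ C, no adjacent C=O → ether.
–NO2 on an sp³ carbon → nitro (the N=O is not a carbonyl).
pendant –OCH3: C–O–C with sp³ C, no adjacent C=O → ether.
–C6H5 phenyl ring → arene.
Ether appears at: CH(OCH3), CH(OCH3), CH2OCH2, CH(CH2OCH3), CH(OCH3), CH(OCH3) → 6.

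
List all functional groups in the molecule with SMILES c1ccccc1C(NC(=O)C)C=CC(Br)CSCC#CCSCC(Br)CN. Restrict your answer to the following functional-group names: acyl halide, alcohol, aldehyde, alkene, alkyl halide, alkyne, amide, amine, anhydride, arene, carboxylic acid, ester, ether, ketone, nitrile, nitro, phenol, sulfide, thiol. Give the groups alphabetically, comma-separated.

Working along the chain:
  C6H5: C6H5– phenyl ring → arene.
  CH(NHCOCH3): pendant –NHC(=O)CH3: N bonded to a carbonyl → amide (not amine).
  CH=CH: C=C double bond → alkene.
  CH(Br): halogen on an sp³ carbon → alkyl halide.
  CH2SCH2: C–S–C linkage → sulfide (thioether).
  C≡C: C≡C triple bond → alkyne.
  CH2SCH2: C–S–C linkage → sulfide (thioether).
  CH(Br): halogen on an sp³ carbon → alkyl halide.
  CH2NH2: –NH2 on an sp³ carbon with no adjacent C=O → amine.

alkene, alkyl halide, alkyne, amide, amine, arene, sulfide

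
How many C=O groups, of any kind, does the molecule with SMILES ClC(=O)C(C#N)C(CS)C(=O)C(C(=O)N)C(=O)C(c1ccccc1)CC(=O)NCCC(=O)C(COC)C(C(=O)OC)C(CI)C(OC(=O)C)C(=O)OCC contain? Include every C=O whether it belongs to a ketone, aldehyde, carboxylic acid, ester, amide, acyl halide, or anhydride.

ClCO: acyl halide, 1 C=O (running total 1).
CO: ketone, 1 C=O (running total 2).
CH(CONH2): amide, 1 C=O (running total 3).
CO: ketone, 1 C=O (running total 4).
CH2CONHCH2: amide, 1 C=O (running total 5).
CO: ketone, 1 C=O (running total 6).
CH(COOCH3): ester, 1 C=O (running total 7).
CH(OCOCH3): ester, 1 C=O (running total 8).
COOCH2CH3: ester, 1 C=O (running total 9).

9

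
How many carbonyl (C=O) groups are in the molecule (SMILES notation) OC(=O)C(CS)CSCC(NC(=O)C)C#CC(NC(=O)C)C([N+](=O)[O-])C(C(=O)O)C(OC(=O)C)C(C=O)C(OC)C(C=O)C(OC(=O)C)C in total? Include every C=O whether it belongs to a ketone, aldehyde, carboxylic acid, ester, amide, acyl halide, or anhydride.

HOOC: carboxylic acid, 1 C=O (running total 1).
CH(NHCOCH3): amide, 1 C=O (running total 2).
CH(NHCOCH3): amide, 1 C=O (running total 3).
CH(COOH): carboxylic acid, 1 C=O (running total 4).
CH(OCOCH3): ester, 1 C=O (running total 5).
CH(CHO): aldehyde, 1 C=O (running total 6).
CH(CHO): aldehyde, 1 C=O (running total 7).
CH(OCOCH3): ester, 1 C=O (running total 8).

8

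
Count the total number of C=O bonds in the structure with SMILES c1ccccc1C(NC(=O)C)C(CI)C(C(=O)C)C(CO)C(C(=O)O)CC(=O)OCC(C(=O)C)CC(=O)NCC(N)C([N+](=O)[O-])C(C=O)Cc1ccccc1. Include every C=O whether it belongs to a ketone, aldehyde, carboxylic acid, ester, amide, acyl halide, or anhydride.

CH(NHCOCH3): amide, 1 C=O (running total 1).
CH(COCH3): ketone, 1 C=O (running total 2).
CH(COOH): carboxylic acid, 1 C=O (running total 3).
CH2COOCH2: ester, 1 C=O (running total 4).
CH(COCH3): ketone, 1 C=O (running total 5).
CH2CONHCH2: amide, 1 C=O (running total 6).
CH(CHO): aldehyde, 1 C=O (running total 7).

7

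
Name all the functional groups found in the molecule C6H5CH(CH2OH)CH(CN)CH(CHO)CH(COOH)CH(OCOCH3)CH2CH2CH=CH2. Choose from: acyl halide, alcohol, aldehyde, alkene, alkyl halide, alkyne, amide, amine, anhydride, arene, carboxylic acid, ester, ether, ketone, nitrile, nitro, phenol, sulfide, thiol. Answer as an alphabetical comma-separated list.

alcohol, aldehyde, alkene, arene, carboxylic acid, ester, nitrile

C6H5– phenyl ring → arene.
pendant –CH2OH on an sp³ backbone C → alcohol.
pendant –C≡N: nitrile.
pendant –CHO: carbonyl C bonded to C and H → aldehyde.
pendant –COOH: carbonyl C bonded to C and –OH → carboxylic acid.
pendant –OC(=O)CH3: an acyloxy group → ester.
C=C double bond → alkene.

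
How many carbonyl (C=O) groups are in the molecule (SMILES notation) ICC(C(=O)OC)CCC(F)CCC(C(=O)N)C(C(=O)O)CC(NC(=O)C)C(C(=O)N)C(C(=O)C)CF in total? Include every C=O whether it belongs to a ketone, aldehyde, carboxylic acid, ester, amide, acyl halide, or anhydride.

CH(COOCH3): ester, 1 C=O (running total 1).
CH(CONH2): amide, 1 C=O (running total 2).
CH(COOH): carboxylic acid, 1 C=O (running total 3).
CH(NHCOCH3): amide, 1 C=O (running total 4).
CH(CONH2): amide, 1 C=O (running total 5).
CH(COCH3): ketone, 1 C=O (running total 6).

6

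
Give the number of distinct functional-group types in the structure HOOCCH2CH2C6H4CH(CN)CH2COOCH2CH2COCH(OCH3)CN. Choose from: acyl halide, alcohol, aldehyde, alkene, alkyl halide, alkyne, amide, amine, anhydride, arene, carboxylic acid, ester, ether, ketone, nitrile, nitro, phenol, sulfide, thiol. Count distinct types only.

Taking each segment in turn:
  HOOC: –COOH: carbonyl C bonded to –OH and C → carboxylic acid (the –OH is not a separate alcohol).
  C6H4: para-disubstituted benzene ring → arene.
  CH(CN): pendant –C≡N: nitrile.
  CH2COOCH2: –C(=O)–O–C with C on the carbonyl side → ester.
  CO: –C(=O)– with carbon on both sides → ketone.
  CH(OCH3): pendant –OCH3: C–O–C with sp³ C, no adjacent C=O → ether.
  CN: –C≡N: carbon triple-bonded to nitrogen → nitrile.
Distinct types present: arene, carboxylic acid, ester, ether, ketone, nitrile.

6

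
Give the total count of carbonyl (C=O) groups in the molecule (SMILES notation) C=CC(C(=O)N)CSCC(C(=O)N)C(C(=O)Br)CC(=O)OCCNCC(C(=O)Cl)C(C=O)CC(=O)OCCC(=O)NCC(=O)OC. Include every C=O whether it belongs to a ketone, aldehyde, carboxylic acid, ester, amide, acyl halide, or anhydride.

9

CH(CONH2): amide, 1 C=O (running total 1).
CH(CONH2): amide, 1 C=O (running total 2).
CH(COBr): acyl halide, 1 C=O (running total 3).
CH2COOCH2: ester, 1 C=O (running total 4).
CH(COCl): acyl halide, 1 C=O (running total 5).
CH(CHO): aldehyde, 1 C=O (running total 6).
CH2COOCH2: ester, 1 C=O (running total 7).
CH2CONHCH2: amide, 1 C=O (running total 8).
COOCH3: ester, 1 C=O (running total 9).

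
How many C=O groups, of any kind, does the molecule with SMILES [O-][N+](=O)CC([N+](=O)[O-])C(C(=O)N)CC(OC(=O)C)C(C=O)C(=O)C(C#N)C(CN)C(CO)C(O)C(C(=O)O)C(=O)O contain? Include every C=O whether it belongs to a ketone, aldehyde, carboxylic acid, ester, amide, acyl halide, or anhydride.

CH(CONH2): amide, 1 C=O (running total 1).
CH(OCOCH3): ester, 1 C=O (running total 2).
CH(CHO): aldehyde, 1 C=O (running total 3).
CO: ketone, 1 C=O (running total 4).
CH(COOH): carboxylic acid, 1 C=O (running total 5).
COOH: carboxylic acid, 1 C=O (running total 6).

6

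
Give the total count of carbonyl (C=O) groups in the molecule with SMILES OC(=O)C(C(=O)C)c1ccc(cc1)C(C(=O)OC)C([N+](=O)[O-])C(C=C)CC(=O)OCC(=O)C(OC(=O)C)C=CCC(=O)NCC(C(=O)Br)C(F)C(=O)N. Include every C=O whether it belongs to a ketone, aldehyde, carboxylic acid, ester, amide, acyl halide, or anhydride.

9

HOOC: carboxylic acid, 1 C=O (running total 1).
CH(COCH3): ketone, 1 C=O (running total 2).
CH(COOCH3): ester, 1 C=O (running total 3).
CH2COOCH2: ester, 1 C=O (running total 4).
CO: ketone, 1 C=O (running total 5).
CH(OCOCH3): ester, 1 C=O (running total 6).
CH2CONHCH2: amide, 1 C=O (running total 7).
CH(COBr): acyl halide, 1 C=O (running total 8).
CONH2: amide, 1 C=O (running total 9).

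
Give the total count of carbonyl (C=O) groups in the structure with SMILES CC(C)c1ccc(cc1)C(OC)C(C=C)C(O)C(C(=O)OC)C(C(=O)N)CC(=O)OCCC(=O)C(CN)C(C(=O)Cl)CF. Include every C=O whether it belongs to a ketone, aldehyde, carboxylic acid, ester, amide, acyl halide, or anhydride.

CH(COOCH3): ester, 1 C=O (running total 1).
CH(CONH2): amide, 1 C=O (running total 2).
CH2COOCH2: ester, 1 C=O (running total 3).
CO: ketone, 1 C=O (running total 4).
CH(COCl): acyl halide, 1 C=O (running total 5).

5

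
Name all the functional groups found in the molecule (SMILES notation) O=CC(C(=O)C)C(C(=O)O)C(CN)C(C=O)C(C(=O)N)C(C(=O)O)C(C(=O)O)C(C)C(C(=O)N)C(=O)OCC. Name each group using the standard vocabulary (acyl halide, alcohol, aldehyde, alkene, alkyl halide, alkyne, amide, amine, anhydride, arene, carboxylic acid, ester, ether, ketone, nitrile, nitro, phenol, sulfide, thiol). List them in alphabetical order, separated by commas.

Taking each segment in turn:
  OHC: terminal –CHO: carbonyl C bonded to H and C → aldehyde.
  CH(COCH3): pendant –COCH3: carbonyl C bonded to two carbons → ketone.
  CH(COOH): pendant –COOH: carbonyl C bonded to C and –OH → carboxylic acid.
  CH(CH2NH2): pendant –CH2NH2: N on sp³ C, no adjacent C=O → amine.
  CH(CHO): pendant –CHO: carbonyl C bonded to C and H → aldehyde.
  CH(CONH2): pendant –CONH2: carbonyl C bonded to C and N → amide.
  CH(COOH): pendant –COOH: carbonyl C bonded to C and –OH → carboxylic acid.
  CH(COOH): pendant –COOH: carbonyl C bonded to C and –OH → carboxylic acid.
  CH(CONH2): pendant –CONH2: carbonyl C bonded to C and N → amide.
  COOCH2CH3: –C(=O)OCH2CH3: carbonyl C bonded to C and to –OEt → ester.

aldehyde, amide, amine, carboxylic acid, ester, ketone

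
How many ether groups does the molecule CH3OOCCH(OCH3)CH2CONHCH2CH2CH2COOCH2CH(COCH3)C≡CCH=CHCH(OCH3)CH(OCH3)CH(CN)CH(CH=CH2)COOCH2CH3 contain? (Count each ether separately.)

Taking each segment in turn:
  CH3OOC: CH3O–C(=O)–: carbonyl C bonded to C and to –OCH3 → ester (not ketone + ether).
  CH(OCH3): pendant –OCH3: C–O–C with sp³ C, no adjacent C=O → ether.
  CH2CONHCH2: –C(=O)–N– linkage → amide (the N is not an amine).
  CH2COOCH2: –C(=O)–O–C with C on the carbonyl side → ester.
  CH(COCH3): pendant –COCH3: carbonyl C bonded to two carbons → ketone.
  C≡C: C≡C triple bond → alkyne.
  CH=CH: C=C double bond → alkene.
  CH(OCH3): pendant –OCH3: C–O–C with sp³ C, no adjacent C=O → ether.
  CH(OCH3): pendant –OCH3: C–O–C with sp³ C, no adjacent C=O → ether.
  CH(CN): pendant –C≡N: nitrile.
  CH(CH=CH2): pendant –CH=CH2: C=C double bond → alkene.
  COOCH2CH3: –C(=O)OCH2CH3: carbonyl C bonded to C and to –OEt → ester.
Ether appears at: CH(OCH3), CH(OCH3), CH(OCH3) → 3.

3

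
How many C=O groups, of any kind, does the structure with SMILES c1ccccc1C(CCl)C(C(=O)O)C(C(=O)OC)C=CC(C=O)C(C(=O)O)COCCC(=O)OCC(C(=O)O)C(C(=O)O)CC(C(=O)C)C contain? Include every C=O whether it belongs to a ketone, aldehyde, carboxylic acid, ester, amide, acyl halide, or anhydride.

CH(COOH): carboxylic acid, 1 C=O (running total 1).
CH(COOCH3): ester, 1 C=O (running total 2).
CH(CHO): aldehyde, 1 C=O (running total 3).
CH(COOH): carboxylic acid, 1 C=O (running total 4).
CH2COOCH2: ester, 1 C=O (running total 5).
CH(COOH): carboxylic acid, 1 C=O (running total 6).
CH(COOH): carboxylic acid, 1 C=O (running total 7).
CH(COCH3): ketone, 1 C=O (running total 8).

8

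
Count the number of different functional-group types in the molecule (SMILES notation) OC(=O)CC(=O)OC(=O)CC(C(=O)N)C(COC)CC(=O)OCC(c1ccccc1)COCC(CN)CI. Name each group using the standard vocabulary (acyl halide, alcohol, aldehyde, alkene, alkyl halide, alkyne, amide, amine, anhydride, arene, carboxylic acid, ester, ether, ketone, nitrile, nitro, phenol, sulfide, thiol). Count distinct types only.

8

Taking each segment in turn:
  HOOC: –COOH: carbonyl C bonded to –OH and C → carboxylic acid (the –OH is not a separate alcohol).
  CH2CO-O-COCH2: two acyl groups sharing one oxygen, –C(=O)–O–C(=O)– → anhydride.
  CH(CONH2): pendant –CONH2: carbonyl C bonded to C and N → amide.
  CH(CH2OCH3): pendant –CH2OCH3: C–O–C linkage → ether.
  CH2COOCH2: –C(=O)–O–C with C on the carbonyl side → ester.
  CH(C6H5): pendant –C6H5: benzene ring → arene.
  CH2OCH2: C–O–C with sp³ carbons on both sides and no adjacent C=O → ether.
  CH(CH2NH2): pendant –CH2NH2: N on sp³ C, no adjacent C=O → amine.
  CH2I: halogen on an sp³ carbon → alkyl halide.
Distinct types present: alkyl halide, amide, amine, anhydride, arene, carboxylic acid, ester, ether.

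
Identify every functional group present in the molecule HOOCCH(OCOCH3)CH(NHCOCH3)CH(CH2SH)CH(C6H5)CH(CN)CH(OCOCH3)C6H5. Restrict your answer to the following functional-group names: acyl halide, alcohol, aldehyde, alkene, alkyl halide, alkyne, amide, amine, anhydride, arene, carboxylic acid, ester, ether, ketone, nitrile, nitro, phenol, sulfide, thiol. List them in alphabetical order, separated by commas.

Reading the structure from left to right:
  HOOC: –COOH: carbonyl C bonded to –OH and C → carboxylic acid (the –OH is not a separate alcohol).
  CH(OCOCH3): pendant –OC(=O)CH3: an acyloxy group → ester.
  CH(NHCOCH3): pendant –NHC(=O)CH3: N bonded to a carbonyl → amide (not amine).
  CH(CH2SH): pendant –CH2SH → thiol.
  CH(C6H5): pendant –C6H5: benzene ring → arene.
  CH(CN): pendant –C≡N: nitrile.
  CH(OCOCH3): pendant –OC(=O)CH3: an acyloxy group → ester.
  C6H5: –C6H5 phenyl ring → arene.

amide, arene, carboxylic acid, ester, nitrile, thiol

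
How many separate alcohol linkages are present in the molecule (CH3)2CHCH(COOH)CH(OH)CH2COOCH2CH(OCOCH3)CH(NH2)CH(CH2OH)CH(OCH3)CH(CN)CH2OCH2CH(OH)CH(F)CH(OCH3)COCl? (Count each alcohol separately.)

pendant –COOH: carbonyl C bonded to C and –OH → carboxylic acid.
–OH on an sp³ carbon → alcohol (secondary).
–C(=O)–O–C with C on the carbonyl side → ester.
pendant –OC(=O)CH3: an acyloxy group → ester.
–NH2 on an sp³ carbon with no adjacent C=O → amine.
pendant –CH2OH on an sp³ backbone C → alcohol.
pendant –OCH3: C–O–C with sp³ C, no adjacent C=O → ether.
pendant –C≡N: nitrile.
C–O–C with sp³ carbons on both sides and no adjacent C=O → ether.
–OH on an sp³ carbon → alcohol (secondary).
halogen on an sp³ carbon → alkyl halide.
pendant –OCH3: C–O–C with sp³ C, no adjacent C=O → ether.
–C(=O)Cl: carbonyl C bonded to C and to a halogen → acyl halide (not alkyl halide).
Alcohol appears at: CH(OH), CH(CH2OH), CH(OH) → 3.

3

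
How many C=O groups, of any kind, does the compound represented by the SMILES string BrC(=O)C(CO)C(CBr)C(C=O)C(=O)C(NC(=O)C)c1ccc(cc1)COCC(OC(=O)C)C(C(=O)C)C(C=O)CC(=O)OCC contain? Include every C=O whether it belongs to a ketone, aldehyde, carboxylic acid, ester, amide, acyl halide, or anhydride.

BrCO: acyl halide, 1 C=O (running total 1).
CH(CHO): aldehyde, 1 C=O (running total 2).
CO: ketone, 1 C=O (running total 3).
CH(NHCOCH3): amide, 1 C=O (running total 4).
CH(OCOCH3): ester, 1 C=O (running total 5).
CH(COCH3): ketone, 1 C=O (running total 6).
CH(CHO): aldehyde, 1 C=O (running total 7).
COOCH2CH3: ester, 1 C=O (running total 8).

8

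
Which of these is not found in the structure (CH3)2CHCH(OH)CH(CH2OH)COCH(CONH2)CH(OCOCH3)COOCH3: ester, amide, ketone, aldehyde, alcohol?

aldehyde

ester: present (CH(OCOCH3) — pendant –OC(=O)CH3: an acyloxy group → ester).
amide: present (CH(CONH2) — pendant –CONH2: carbonyl C bonded to C and N → amide).
alcohol: present (CH(OH) — –OH on an sp³ carbon → alcohol (secondary)).
ketone: present (CO — –C(=O)– with carbon on both sides → ketone).
aldehyde: absent. In CO, the carbonyl carbon is bonded to two carbons, so it is a ketone, not an aldehyde.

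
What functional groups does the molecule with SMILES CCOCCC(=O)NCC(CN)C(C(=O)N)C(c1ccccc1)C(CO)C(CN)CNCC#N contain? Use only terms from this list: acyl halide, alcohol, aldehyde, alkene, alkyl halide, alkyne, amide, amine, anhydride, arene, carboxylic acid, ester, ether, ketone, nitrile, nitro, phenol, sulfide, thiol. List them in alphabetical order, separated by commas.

Taking each segment in turn:
  CH2OCH2: C–O–C with sp³ carbons on both sides and no adjacent C=O → ether.
  CH2CONHCH2: –C(=O)–N– linkage → amide (the N is not an amine).
  CH(CH2NH2): pendant –CH2NH2: N on sp³ C, no adjacent C=O → amine.
  CH(CONH2): pendant –CONH2: carbonyl C bonded to C and N → amide.
  CH(C6H5): pendant –C6H5: benzene ring → arene.
  CH(CH2OH): pendant –CH2OH on an sp³ backbone C → alcohol.
  CH(CH2NH2): pendant –CH2NH2: N on sp³ C, no adjacent C=O → amine.
  CH2NHCH2: C–N–C with sp³ carbons and no adjacent C=O → amine (secondary).
  CN: –C≡N: carbon triple-bonded to nitrogen → nitrile.

alcohol, amide, amine, arene, ether, nitrile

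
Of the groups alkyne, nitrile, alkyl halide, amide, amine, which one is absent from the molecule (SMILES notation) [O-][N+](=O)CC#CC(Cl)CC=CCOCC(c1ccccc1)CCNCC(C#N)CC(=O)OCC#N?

amide

alkyne: present (C≡C — C≡C triple bond → alkyne).
nitrile: present (CH(CN) — pendant –C≡N: nitrile).
alkyl halide: present (CH(Cl) — halogen on an sp³ carbon → alkyl halide).
amine: present (CH2NHCH2 — C–N–C with sp³ carbons and no adjacent C=O → amine (secondary)).
amide: no segment matches this pattern.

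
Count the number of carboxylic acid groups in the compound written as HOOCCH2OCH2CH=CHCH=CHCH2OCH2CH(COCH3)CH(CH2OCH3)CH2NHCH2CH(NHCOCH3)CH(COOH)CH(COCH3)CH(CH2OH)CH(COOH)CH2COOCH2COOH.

4

Working along the chain:
  HOOC: –COOH: carbonyl C bonded to –OH and C → carboxylic acid (the –OH is not a separate alcohol).
  CH2OCH2: C–O–C with sp³ carbons on both sides and no adjacent C=O → ether.
  CH=CH: C=C double bond → alkene.
  CH=CH: C=C double bond → alkene.
  CH2OCH2: C–O–C with sp³ carbons on both sides and no adjacent C=O → ether.
  CH(COCH3): pendant –COCH3: carbonyl C bonded to two carbons → ketone.
  CH(CH2OCH3): pendant –CH2OCH3: C–O–C linkage → ether.
  CH2NHCH2: C–N–C with sp³ carbons and no adjacent C=O → amine (secondary).
  CH(NHCOCH3): pendant –NHC(=O)CH3: N bonded to a carbonyl → amide (not amine).
  CH(COOH): pendant –COOH: carbonyl C bonded to C and –OH → carboxylic acid.
  CH(COCH3): pendant –COCH3: carbonyl C bonded to two carbons → ketone.
  CH(CH2OH): pendant –CH2OH on an sp³ backbone C → alcohol.
  CH(COOH): pendant –COOH: carbonyl C bonded to C and –OH → carboxylic acid.
  CH2COOCH2: –C(=O)–O–C with C on the carbonyl side → ester.
  COOH: –COOH: carbonyl C bonded to –OH and C → carboxylic acid (the –OH is not a separate alcohol).
Carboxylic acid appears at: HOOC, CH(COOH), CH(COOH), COOH → 4.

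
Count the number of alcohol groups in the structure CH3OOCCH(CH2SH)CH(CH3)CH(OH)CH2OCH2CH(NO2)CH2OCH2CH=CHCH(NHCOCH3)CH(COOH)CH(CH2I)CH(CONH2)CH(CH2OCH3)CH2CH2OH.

Taking each segment in turn:
  CH3OOC: CH3O–C(=O)–: carbonyl C bonded to C and to –OCH3 → ester (not ketone + ether).
  CH(CH2SH): pendant –CH2SH → thiol.
  CH(OH): –OH on an sp³ carbon → alcohol (secondary).
  CH2OCH2: C–O–C with sp³ carbons on both sides and no adjacent C=O → ether.
  CH(NO2): –NO2 on an sp³ carbon → nitro (the N=O is not a carbonyl).
  CH2OCH2: C–O–C with sp³ carbons on both sides and no adjacent C=O → ether.
  CH=CH: C=C double bond → alkene.
  CH(NHCOCH3): pendant –NHC(=O)CH3: N bonded to a carbonyl → amide (not amine).
  CH(COOH): pendant –COOH: carbonyl C bonded to C and –OH → carboxylic acid.
  CH(CH2I): pendant –CH2X: halogen on sp³ carbon → alkyl halide.
  CH(CONH2): pendant –CONH2: carbonyl C bonded to C and N → amide.
  CH(CH2OCH3): pendant –CH2OCH3: C–O–C linkage → ether.
  CH2OH: –OH on an sp³ carbon → alcohol.
Alcohol appears at: CH(OH), CH2OH → 2.

2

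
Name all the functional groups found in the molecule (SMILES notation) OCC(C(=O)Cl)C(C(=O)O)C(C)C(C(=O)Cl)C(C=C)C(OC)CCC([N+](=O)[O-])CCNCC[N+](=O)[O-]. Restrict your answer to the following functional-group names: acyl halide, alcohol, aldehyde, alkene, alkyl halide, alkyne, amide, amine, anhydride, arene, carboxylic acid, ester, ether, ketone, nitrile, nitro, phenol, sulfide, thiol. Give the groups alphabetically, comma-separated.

acyl halide, alcohol, alkene, amine, carboxylic acid, ether, nitro

Reading the structure from left to right:
  HOCH2: HO– on an sp³ carbon → alcohol.
  CH(COCl): pendant –C(=O)X: carbonyl C bonded to C and halogen → acyl halide.
  CH(COOH): pendant –COOH: carbonyl C bonded to C and –OH → carboxylic acid.
  CH(COCl): pendant –C(=O)X: carbonyl C bonded to C and halogen → acyl halide.
  CH(CH=CH2): pendant –CH=CH2: C=C double bond → alkene.
  CH(OCH3): pendant –OCH3: C–O–C with sp³ C, no adjacent C=O → ether.
  CH(NO2): –NO2 on an sp³ carbon → nitro (the N=O is not a carbonyl).
  CH2NHCH2: C–N–C with sp³ carbons and no adjacent C=O → amine (secondary).
  CH2NO2: –NO2 on carbon → nitro group.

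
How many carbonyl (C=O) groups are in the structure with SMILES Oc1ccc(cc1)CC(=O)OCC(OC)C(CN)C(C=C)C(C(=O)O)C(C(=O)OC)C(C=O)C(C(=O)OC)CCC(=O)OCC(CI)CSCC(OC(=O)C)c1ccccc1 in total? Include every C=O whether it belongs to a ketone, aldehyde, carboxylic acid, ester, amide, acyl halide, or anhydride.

7

CH2COOCH2: ester, 1 C=O (running total 1).
CH(COOH): carboxylic acid, 1 C=O (running total 2).
CH(COOCH3): ester, 1 C=O (running total 3).
CH(CHO): aldehyde, 1 C=O (running total 4).
CH(COOCH3): ester, 1 C=O (running total 5).
CH2COOCH2: ester, 1 C=O (running total 6).
CH(OCOCH3): ester, 1 C=O (running total 7).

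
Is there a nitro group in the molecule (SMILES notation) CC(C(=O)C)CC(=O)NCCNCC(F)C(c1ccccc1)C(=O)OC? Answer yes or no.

no

Reading the structure from left to right:
  CH(COCH3): pendant –COCH3: carbonyl C bonded to two carbons → ketone.
  CH2CONHCH2: –C(=O)–N– linkage → amide (the N is not an amine).
  CH2NHCH2: C–N–C with sp³ carbons and no adjacent C=O → amine (secondary).
  CH(F): halogen on an sp³ carbon → alkyl halide.
  CH(C6H5): pendant –C6H5: benzene ring → arene.
  COOCH3: –C(=O)OCH3: carbonyl C bonded to C and to –OCH3 → ester (not ketone + ether).
The groups actually present are: alkyl halide, amide, amine, arene, ester, ketone.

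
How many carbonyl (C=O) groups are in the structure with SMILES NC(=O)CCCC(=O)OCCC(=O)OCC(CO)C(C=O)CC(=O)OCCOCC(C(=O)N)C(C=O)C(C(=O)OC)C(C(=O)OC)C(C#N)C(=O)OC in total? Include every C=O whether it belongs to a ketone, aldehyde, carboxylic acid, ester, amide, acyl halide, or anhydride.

H2NCO: amide, 1 C=O (running total 1).
CH2COOCH2: ester, 1 C=O (running total 2).
CH2COOCH2: ester, 1 C=O (running total 3).
CH(CHO): aldehyde, 1 C=O (running total 4).
CH2COOCH2: ester, 1 C=O (running total 5).
CH(CONH2): amide, 1 C=O (running total 6).
CH(CHO): aldehyde, 1 C=O (running total 7).
CH(COOCH3): ester, 1 C=O (running total 8).
CH(COOCH3): ester, 1 C=O (running total 9).
COOCH3: ester, 1 C=O (running total 10).

10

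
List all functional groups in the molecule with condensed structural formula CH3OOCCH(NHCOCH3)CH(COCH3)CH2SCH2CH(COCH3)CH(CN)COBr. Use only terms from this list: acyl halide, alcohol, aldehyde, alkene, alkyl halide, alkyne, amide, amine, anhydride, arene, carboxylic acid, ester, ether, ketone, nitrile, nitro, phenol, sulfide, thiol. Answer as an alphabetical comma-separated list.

CH3O–C(=O)–: carbonyl C bonded to C and to –OCH3 → ester (not ketone + ether).
pendant –NHC(=O)CH3: N bonded to a carbonyl → amide (not amine).
pendant –COCH3: carbonyl C bonded to two carbons → ketone.
C–S–C linkage → sulfide (thioether).
pendant –COCH3: carbonyl C bonded to two carbons → ketone.
pendant –C≡N: nitrile.
–C(=O)Br: carbonyl C bonded to C and to a halogen → acyl halide (not alkyl halide).

acyl halide, amide, ester, ketone, nitrile, sulfide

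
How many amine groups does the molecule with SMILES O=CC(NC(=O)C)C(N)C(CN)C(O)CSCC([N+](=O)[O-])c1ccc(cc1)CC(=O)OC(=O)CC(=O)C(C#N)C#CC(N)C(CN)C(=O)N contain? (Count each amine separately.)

Working along the chain:
  OHC: terminal –CHO: carbonyl C bonded to H and C → aldehyde.
  CH(NHCOCH3): pendant –NHC(=O)CH3: N bonded to a carbonyl → amide (not amine).
  CH(NH2): –NH2 on an sp³ carbon with no adjacent C=O → amine.
  CH(CH2NH2): pendant –CH2NH2: N on sp³ C, no adjacent C=O → amine.
  CH(OH): –OH on an sp³ carbon → alcohol (secondary).
  CH2SCH2: C–S–C linkage → sulfide (thioether).
  CH(NO2): –NO2 on an sp³ carbon → nitro (the N=O is not a carbonyl).
  C6H4: para-disubstituted benzene ring → arene.
  CH2CO-O-COCH2: two acyl groups sharing one oxygen, –C(=O)–O–C(=O)– → anhydride.
  CO: –C(=O)– with carbon on both sides → ketone.
  CH(CN): pendant –C≡N: nitrile.
  C≡C: C≡C triple bond → alkyne.
  CH(NH2): –NH2 on an sp³ carbon with no adjacent C=O → amine.
  CH(CH2NH2): pendant –CH2NH2: N on sp³ C, no adjacent C=O → amine.
  CONH2: –C(=O)NH2: carbonyl C bonded to C and to N → amide (the N is not a separate amine).
Amine appears at: CH(NH2), CH(CH2NH2), CH(NH2), CH(CH2NH2) → 4.

4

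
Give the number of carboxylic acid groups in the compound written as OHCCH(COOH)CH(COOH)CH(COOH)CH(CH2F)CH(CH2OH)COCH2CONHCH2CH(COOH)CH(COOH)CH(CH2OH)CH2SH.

Taking each segment in turn:
  OHC: terminal –CHO: carbonyl C bonded to H and C → aldehyde.
  CH(COOH): pendant –COOH: carbonyl C bonded to C and –OH → carboxylic acid.
  CH(COOH): pendant –COOH: carbonyl C bonded to C and –OH → carboxylic acid.
  CH(COOH): pendant –COOH: carbonyl C bonded to C and –OH → carboxylic acid.
  CH(CH2F): pendant –CH2X: halogen on sp³ carbon → alkyl halide.
  CH(CH2OH): pendant –CH2OH on an sp³ backbone C → alcohol.
  CO: –C(=O)– with carbon on both sides → ketone.
  CH2CONHCH2: –C(=O)–N– linkage → amide (the N is not an amine).
  CH(COOH): pendant –COOH: carbonyl C bonded to C and –OH → carboxylic acid.
  CH(COOH): pendant –COOH: carbonyl C bonded to C and –OH → carboxylic acid.
  CH(CH2OH): pendant –CH2OH on an sp³ backbone C → alcohol.
  CH2SH: –SH on an sp³ carbon → thiol.
Carboxylic acid appears at: CH(COOH), CH(COOH), CH(COOH), CH(COOH), CH(COOH) → 5.

5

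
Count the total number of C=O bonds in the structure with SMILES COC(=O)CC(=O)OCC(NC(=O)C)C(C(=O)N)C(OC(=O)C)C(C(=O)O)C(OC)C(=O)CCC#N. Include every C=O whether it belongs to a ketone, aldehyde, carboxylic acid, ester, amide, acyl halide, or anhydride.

7

CH3OOC: ester, 1 C=O (running total 1).
CH2COOCH2: ester, 1 C=O (running total 2).
CH(NHCOCH3): amide, 1 C=O (running total 3).
CH(CONH2): amide, 1 C=O (running total 4).
CH(OCOCH3): ester, 1 C=O (running total 5).
CH(COOH): carboxylic acid, 1 C=O (running total 6).
CO: ketone, 1 C=O (running total 7).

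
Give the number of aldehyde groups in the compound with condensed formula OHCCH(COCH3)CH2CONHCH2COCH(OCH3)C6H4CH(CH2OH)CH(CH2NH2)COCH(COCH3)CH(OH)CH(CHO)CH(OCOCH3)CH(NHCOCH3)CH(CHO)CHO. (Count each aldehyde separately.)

Working along the chain:
  OHC: terminal –CHO: carbonyl C bonded to H and C → aldehyde.
  CH(COCH3): pendant –COCH3: carbonyl C bonded to two carbons → ketone.
  CH2CONHCH2: –C(=O)–N– linkage → amide (the N is not an amine).
  CO: –C(=O)– with carbon on both sides → ketone.
  CH(OCH3): pendant –OCH3: C–O–C with sp³ C, no adjacent C=O → ether.
  C6H4: para-disubstituted benzene ring → arene.
  CH(CH2OH): pendant –CH2OH on an sp³ backbone C → alcohol.
  CH(CH2NH2): pendant –CH2NH2: N on sp³ C, no adjacent C=O → amine.
  CO: –C(=O)– with carbon on both sides → ketone.
  CH(COCH3): pendant –COCH3: carbonyl C bonded to two carbons → ketone.
  CH(OH): –OH on an sp³ carbon → alcohol (secondary).
  CH(CHO): pendant –CHO: carbonyl C bonded to C and H → aldehyde.
  CH(OCOCH3): pendant –OC(=O)CH3: an acyloxy group → ester.
  CH(NHCOCH3): pendant –NHC(=O)CH3: N bonded to a carbonyl → amide (not amine).
  CH(CHO): pendant –CHO: carbonyl C bonded to C and H → aldehyde.
  CHO: terminal –CHO: carbonyl C bonded to H and C → aldehyde.
Aldehyde appears at: OHC, CH(CHO), CH(CHO), CHO → 4.

4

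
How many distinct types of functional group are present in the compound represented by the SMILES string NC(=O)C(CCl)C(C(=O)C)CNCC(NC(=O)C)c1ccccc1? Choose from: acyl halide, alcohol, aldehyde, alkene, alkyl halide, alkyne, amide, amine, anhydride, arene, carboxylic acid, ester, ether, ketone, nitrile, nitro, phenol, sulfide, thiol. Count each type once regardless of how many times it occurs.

5

–C(=O)NH2: carbonyl C bonded to C and to N → amide (the N is not a separate amine).
pendant –CH2X: halogen on sp³ carbon → alkyl halide.
pendant –COCH3: carbonyl C bonded to two carbons → ketone.
C–N–C with sp³ carbons and no adjacent C=O → amine (secondary).
pendant –NHC(=O)CH3: N bonded to a carbonyl → amide (not amine).
–C6H5 phenyl ring → arene.
Distinct types present: alkyl halide, amide, amine, arene, ketone.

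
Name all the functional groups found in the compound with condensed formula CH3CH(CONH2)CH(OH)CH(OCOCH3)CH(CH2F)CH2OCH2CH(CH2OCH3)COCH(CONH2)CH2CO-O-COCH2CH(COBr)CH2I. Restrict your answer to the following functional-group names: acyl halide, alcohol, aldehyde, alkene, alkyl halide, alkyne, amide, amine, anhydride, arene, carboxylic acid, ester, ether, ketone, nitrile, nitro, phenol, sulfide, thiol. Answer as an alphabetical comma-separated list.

acyl halide, alcohol, alkyl halide, amide, anhydride, ester, ether, ketone

Working along the chain:
  CH(CONH2): pendant –CONH2: carbonyl C bonded to C and N → amide.
  CH(OH): –OH on an sp³ carbon → alcohol (secondary).
  CH(OCOCH3): pendant –OC(=O)CH3: an acyloxy group → ester.
  CH(CH2F): pendant –CH2X: halogen on sp³ carbon → alkyl halide.
  CH2OCH2: C–O–C with sp³ carbons on both sides and no adjacent C=O → ether.
  CH(CH2OCH3): pendant –CH2OCH3: C–O–C linkage → ether.
  CO: –C(=O)– with carbon on both sides → ketone.
  CH(CONH2): pendant –CONH2: carbonyl C bonded to C and N → amide.
  CH2CO-O-COCH2: two acyl groups sharing one oxygen, –C(=O)–O–C(=O)– → anhydride.
  CH(COBr): pendant –C(=O)X: carbonyl C bonded to C and halogen → acyl halide.
  CH2I: halogen on an sp³ carbon → alkyl halide.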